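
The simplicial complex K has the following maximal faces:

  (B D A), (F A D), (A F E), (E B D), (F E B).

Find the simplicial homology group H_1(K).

Order the vertices as A < B < D < E < F. Listing each simplex with vertices in this order, K has dimension 2 with simplices:

  0-simplices (5): A, B, D, E, F
  1-simplices (10): AB, AD, AE, AF, BD, BE, BF, DE, DF, EF
  2-simplices (5): ABD, ADF, AEF, BDE, BEF

giving chain groups C_0 ≅ Z^5, C_1 ≅ Z^10, C_2 ≅ Z^5.

Boundary ∂_1: C_1 → C_0 maps an edge to its endpoints' difference, ∂[p,q] = q − p.
As a 5×10 matrix over Z this has rank 4, with invariant factors (1,1,1,1).

∂_2: C_2 → C_1 acts by ∂[p,q,r] = [q,r] − [p,r] + [p,q]. For instance
  ∂BEF = EF − BF + BE,
  ∂AEF = EF − AF + AE.
As a 10×5 matrix over Z this has rank 5, with invariant factors (1,1,1,1,1).

From H_k ≅ ker(∂_k) / im(∂_{k+1}) we obtain:

  H_1: rank ker ∂_1 − rank ∂_2 = (10 − 4) − 5 = 1, and the invariant factors of ∂_2 are all 1, so H_1 ≅ Z.

H_1 ≅ Z.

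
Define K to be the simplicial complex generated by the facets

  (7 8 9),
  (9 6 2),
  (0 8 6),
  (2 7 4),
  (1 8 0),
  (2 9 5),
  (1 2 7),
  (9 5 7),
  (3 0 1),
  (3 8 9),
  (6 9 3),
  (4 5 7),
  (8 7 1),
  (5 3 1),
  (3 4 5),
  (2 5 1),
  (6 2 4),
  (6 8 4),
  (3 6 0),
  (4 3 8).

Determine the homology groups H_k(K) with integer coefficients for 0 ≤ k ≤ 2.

H_0 ≅ Z,  H_1 ≅ Z × Z/2,  H_2 = 0.

K has 10 vertices, 30 edges, 20 triangles.
rank ∂_0 = 0, rank ∂_1 = 9 ⇒ b_0 = 10 − 0 − 9 = 1; all invariant factors of ∂_1 are 1 so no torsion. So H_0 ≅ Z.
rank ∂_1 = 9, rank ∂_2 = 20 ⇒ b_1 = 30 − 9 − 20 = 1; ∂_2 has invariant factor(s) [2] giving torsion. So H_1 ≅ Z × Z/2.
rank ∂_2 = 20, rank ∂_3 = 0 ⇒ b_2 = 20 − 20 − 0 = 0. So H_2 ≅ 0.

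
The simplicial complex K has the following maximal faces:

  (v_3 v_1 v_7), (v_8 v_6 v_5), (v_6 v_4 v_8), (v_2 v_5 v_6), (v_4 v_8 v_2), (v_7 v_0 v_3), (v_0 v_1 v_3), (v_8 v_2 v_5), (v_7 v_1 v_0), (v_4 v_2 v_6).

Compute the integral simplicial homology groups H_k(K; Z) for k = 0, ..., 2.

We work with the vertex ordering v_0 < v_1 < v_2 < v_3 < v_4 < v_5 < v_6 < v_7 < v_8. The simplices of K, each written with vertices in increasing order, are:

  0-simplices (9): [v_0], [v_1], [v_2], [v_3], [v_4], [v_5], [v_6], [v_7], [v_8]
  1-simplices (15): (15 of them)
  2-simplices (10): [v_0,v_1,v_3], [v_0,v_1,v_7], [v_0,v_3,v_7], [v_1,v_3,v_7], [v_2,v_4,v_6], [v_2,v_4,v_8], [v_2,v_5,v_6], [v_2,v_5,v_8], [v_4,v_6,v_8], [v_5,v_6,v_8]

giving chain groups C_0 ≅ Z^9, C_1 ≅ Z^15, C_2 ≅ Z^10.

The boundary map ∂_1: C_1 → C_0 maps an edge to its endpoints' difference, ∂[p,q] = q − p. For instance
  ∂[v_5,v_8] = [v_8] − [v_5].
This gives a 9×15 integer matrix of rank 7; reducing to Smith normal form yields diagonal entries (1,1,1,1,1,1,1).

The boundary map ∂_2: C_2 → C_1 sends each 2-simplex [p,q,r] to [q,r] − [p,r] + [p,q]. For instance
  ∂[v_5,v_6,v_8] = [v_6,v_8] − [v_5,v_8] + [v_5,v_6],
  ∂[v_0,v_1,v_3] = [v_1,v_3] − [v_0,v_3] + [v_0,v_1].
This gives a 15×10 integer matrix of rank 8; reducing to Smith normal form yields diagonal entries (1,1,1,1,1,1,1,1).

Computing H_k = (kernel of ∂_k) / (image of ∂_{k+1}):

  H_0: rank C_0 − rank ∂_1 = 9 − 7 = 2, and the invariant factors of ∂_1 are all 1, so H_0 = Z^2.
  H_1: rank ker ∂_1 − rank ∂_2 = (15 − 7) − 8 = 0, and the invariant factors of ∂_2 are all 1, so H_1 = 0.
  H_2: rank ker ∂_2 − rank ∂_3 = (10 − 8) − 0 = 2, and there is no ∂_3, so H_2 = Z^2.

H_0 = Z^2,  H_1 = 0,  H_2 = Z^2.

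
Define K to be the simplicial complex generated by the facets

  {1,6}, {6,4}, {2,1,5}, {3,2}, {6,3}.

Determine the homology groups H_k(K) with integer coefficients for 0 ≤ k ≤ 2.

H_0 = Z,  H_1 = Z,  H_2 = 0.

Order the vertices as 1 < 2 < 3 < 4 < 5 < 6. Listing each simplex with vertices in this order, K has dimension 2 with simplices:

  0-simplices (6): [1], [2], [3], [4], [5], [6]
  1-simplices (7): [1,2], [1,5], [1,6], [2,3], [2,5], [3,6], [4,6]
  2-simplices (1): [1,2,5]

so the chain groups are C_0 ≅ Z^6, C_1 ≅ Z^7, C_2 ≅ Z^1.

The boundary map ∂_1: C_1 → C_0 sends each edge [p,q] (with p < q) to q − p. For instance
  ∂[4,6] = [6] − [4].
This gives a 6×7 integer matrix of rank 5; reducing to Smith normal form yields diagonal entries (1,1,1,1,1).

The boundary map ∂_2: C_2 → C_1 sends each 2-simplex [p,q,r] to [q,r] − [p,r] + [p,q]. For instance
  ∂[1,2,5] = [2,5] − [1,5] + [1,2].
The 7×1 boundary matrix has rank 1 and Smith normal form diag(1).

From H_k ≅ ker(∂_k) / im(∂_{k+1}) we obtain:

  H_0: rank C_0 − rank ∂_1 = 6 − 5 = 1, and the invariant factors of ∂_1 are all 1, so H_0 = Z.
  H_1: rank ker ∂_1 − rank ∂_2 = (7 − 5) − 1 = 1, and the invariant factors of ∂_2 are all 1, so H_1 = Z.
  H_2: rank ker ∂_2 − rank ∂_3 = (1 − 1) − 0 = 0, and there is no ∂_3, so H_2 = 0.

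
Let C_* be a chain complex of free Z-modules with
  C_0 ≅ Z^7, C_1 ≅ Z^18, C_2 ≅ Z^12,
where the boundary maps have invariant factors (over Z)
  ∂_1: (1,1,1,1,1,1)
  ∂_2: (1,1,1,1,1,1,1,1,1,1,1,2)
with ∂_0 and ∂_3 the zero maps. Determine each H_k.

H_0 ≅ Z,  H_1 ≅ Z_2,  H_2 = 0.

H_0: b_0 = 7 − 0 − 6 = 1; torsion from ∂_1 factors > 1: none. So H_0 ≅ Z.
H_1: b_1 = 18 − 6 − 12 = 0; torsion from ∂_2 factors > 1: [2]. So H_1 ≅ Z_2.
H_2: b_2 = 12 − 12 − 0 = 0; torsion from ∂_3 factors > 1: none. So H_2 ≅ 0.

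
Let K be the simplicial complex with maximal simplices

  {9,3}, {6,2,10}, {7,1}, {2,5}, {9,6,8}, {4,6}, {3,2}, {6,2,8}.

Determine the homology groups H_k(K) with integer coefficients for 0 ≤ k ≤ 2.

Fix the vertex order 1 < 2 < 3 < 4 < 5 < 6 < 7 < 8 < 9 < 10 and write every simplex with vertices in increasing order. Then dim K = 2 and the simplices of K are:

  0-simplices (10): [1], [2], [3], [4], [5], [6], [7], [8], [9], [10]
  1-simplices (12): [1,7], [2,3], [2,5], [2,6], [2,8], [2,10], [3,9], [4,6], [6,8], [6,9], [6,10], [8,9]
  2-simplices (3): [2,6,8], [2,6,10], [6,8,9]

Hence C_0 ≅ Z^10, C_1 ≅ Z^12, C_2 ≅ Z^3.

Boundary ∂_1: C_1 → C_0 sends each edge [p,q] (with p < q) to q − p. For instance
  ∂[6,10] = [10] − [6].
The resulting 10×12 matrix has rank 8, and its Smith normal form has invariant factors (1,1,1,1,1,1,1,1).

The boundary map ∂_2: C_2 → C_1 maps a triangle to the signed sum of its edges. For instance
  ∂[6,8,9] = [8,9] − [6,9] + [6,8],
  ∂[2,6,10] = [6,10] − [2,10] + [2,6].
The resulting 12×3 matrix has rank 3, and its Smith normal form has invariant factors (1,1,1).

From H_k ≅ ker(∂_k) / im(∂_{k+1}) we obtain:

  H_0: rank C_0 − rank ∂_1 = 10 − 8 = 2, and the invariant factors of ∂_1 are all 1, so H_0 ≅ Z^2.
  H_1: rank ker ∂_1 − rank ∂_2 = (12 − 8) − 3 = 1, and the invariant factors of ∂_2 are all 1, so H_1 ≅ Z.
  H_2: rank ker ∂_2 − rank ∂_3 = (3 − 3) − 0 = 0, and there is no ∂_3, so H_2 ≅ 0.

H_0 = Z^2,  H_1 = Z,  H_2 = 0.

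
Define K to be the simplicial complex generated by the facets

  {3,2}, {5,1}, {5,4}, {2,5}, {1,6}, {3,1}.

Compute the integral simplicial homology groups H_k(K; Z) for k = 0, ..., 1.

K has 6 vertices, 6 edges.
rank ∂_0 = 0, rank ∂_1 = 5 ⇒ b_0 = 6 − 0 − 5 = 1; all invariant factors of ∂_1 are 1 so no torsion. So H_0 = Z.
rank ∂_1 = 5, rank ∂_2 = 0 ⇒ b_1 = 6 − 5 − 0 = 1. So H_1 = Z.

H_0 = Z,  H_1 = Z.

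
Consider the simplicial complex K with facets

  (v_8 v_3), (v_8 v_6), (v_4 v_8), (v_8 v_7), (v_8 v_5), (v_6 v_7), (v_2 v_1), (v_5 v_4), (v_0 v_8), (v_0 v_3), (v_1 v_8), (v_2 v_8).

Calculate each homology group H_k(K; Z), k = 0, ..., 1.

We work with the vertex ordering v_0 < v_1 < v_2 < v_3 < v_4 < v_5 < v_6 < v_7 < v_8. The simplices of K, each written with vertices in increasing order, are:

  0-simplices (9): [v_0], [v_1], [v_2], [v_3], [v_4], [v_5], [v_6], [v_7], [v_8]
  1-simplices (12): [v_0,v_3], [v_0,v_8], [v_1,v_2], [v_1,v_8], [v_2,v_8], [v_3,v_8], [v_4,v_5], [v_4,v_8], [v_5,v_8], [v_6,v_7], [v_6,v_8], [v_7,v_8]

giving chain groups C_0 ≅ Z^9, C_1 ≅ Z^12.

∂_1: C_1 → C_0 sends each edge [p,q] (with p < q) to q − p. For instance
  ∂[v_6,v_7] = [v_7] − [v_6].
The 9×12 boundary matrix has rank 8 and Smith normal form diag(1,1,1,1,1,1,1,1).

Computing H_k = (kernel of ∂_k) / (image of ∂_{k+1}):

  H_0: rank C_0 − rank ∂_1 = 9 − 8 = 1, and the invariant factors of ∂_1 are all 1, so H_0 = Z.
  H_1: rank ker ∂_1 − rank ∂_2 = (12 − 8) − 0 = 4, and there is no ∂_2, so H_1 = Z^4.

As a check, the Euler characteristic is 9 − 12 = -3, which agrees with 1 − 4 = -3.
(K is a triangulation of a wedge of 4 circles.)

H_0 ≅ Z,  H_1 ≅ Z^4.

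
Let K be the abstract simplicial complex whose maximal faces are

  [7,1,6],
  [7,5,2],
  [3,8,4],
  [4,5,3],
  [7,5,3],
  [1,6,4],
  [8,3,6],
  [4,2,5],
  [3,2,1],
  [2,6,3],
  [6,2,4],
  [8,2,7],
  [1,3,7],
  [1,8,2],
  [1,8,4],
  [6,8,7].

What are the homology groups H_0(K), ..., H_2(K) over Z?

H_0 ≅ Z,  H_1 ≅ Z^2,  H_2 ≅ Z.

We work with the vertex ordering 1 < 2 < 3 < 4 < 5 < 6 < 7 < 8. The simplices of K, each written with vertices in increasing order, are:

  0-simplices (8): [1], [2], [3], [4], [5], [6], [7], [8]
  1-simplices (24): (24 of them)
  2-simplices (16): [1,2,3], [1,2,8], [1,3,7], [1,4,6], [1,4,8], [1,6,7], [2,3,6], [2,4,5], [2,4,6], [2,5,7], [2,7,8], [3,4,5], [3,4,8], [3,5,7], [3,6,8], [6,7,8]

giving chain groups C_0 ≅ Z^8, C_1 ≅ Z^24, C_2 ≅ Z^16.

∂_1: C_1 → C_0 is given by ∂[p,q] = [q] − [p]. For instance
  ∂[4,5] = [5] − [4].
The resulting 8×24 matrix has rank 7, and its Smith normal form has invariant factors (1,1,1,1,1,1,1).

Boundary ∂_2: C_2 → C_1 acts by ∂[p,q,r] = [q,r] − [p,r] + [p,q]. For instance
  ∂[1,3,7] = [3,7] − [1,7] + [1,3],
  ∂[1,4,6] = [4,6] − [1,6] + [1,4].
The 24×16 boundary matrix has rank 15 and Smith normal form diag(1,1,1,1,1,1,1,1,1,1,1,1,1,1,1).

Reading off H_k = ker ∂_k / im ∂_{k+1}:

  H_0: rank C_0 − rank ∂_1 = 8 − 7 = 1, and the invariant factors of ∂_1 are all 1, so H_0 = Z.
  H_1: rank ker ∂_1 − rank ∂_2 = (24 − 7) − 15 = 2, and the invariant factors of ∂_2 are all 1, so H_1 = Z^2.
  H_2: rank ker ∂_2 − rank ∂_3 = (16 − 15) − 0 = 1, and there is no ∂_3, so H_2 = Z.

(K is a triangulation of the torus T^2.)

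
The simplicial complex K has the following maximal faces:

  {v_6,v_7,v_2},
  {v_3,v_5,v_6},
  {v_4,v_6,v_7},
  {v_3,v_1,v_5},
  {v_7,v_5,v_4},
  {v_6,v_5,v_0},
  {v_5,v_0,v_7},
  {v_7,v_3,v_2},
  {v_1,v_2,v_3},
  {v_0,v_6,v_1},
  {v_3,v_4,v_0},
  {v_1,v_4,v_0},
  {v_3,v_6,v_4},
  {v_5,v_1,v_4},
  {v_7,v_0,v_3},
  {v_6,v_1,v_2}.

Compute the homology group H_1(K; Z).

H_1 = Z^2.

Take the total order v_0 < v_1 < v_2 < v_3 < v_4 < v_5 < v_6 < v_7 on the vertex set. Then K (dimension 2) consists of the simplices:

  0-simplices (8): [v_0], [v_1], [v_2], [v_3], [v_4], [v_5], [v_6], [v_7]
  1-simplices (24): (24 of them)
  2-simplices (16): (16 of them)

so the chain groups are C_0 ≅ Z^8, C_1 ≅ Z^24, C_2 ≅ Z^16.

Boundary ∂_1: C_1 → C_0 sends each edge [p,q] (with p < q) to q − p. For instance
  ∂[v_5,v_6] = [v_6] − [v_5].
The resulting 8×24 matrix has rank 7, and its Smith normal form has invariant factors (1,1,1,1,1,1,1).

∂_2: C_2 → C_1 maps a triangle to the signed sum of its edges. For instance
  ∂[v_0,v_1,v_4] = [v_1,v_4] − [v_0,v_4] + [v_0,v_1],
  ∂[v_1,v_4,v_5] = [v_4,v_5] − [v_1,v_5] + [v_1,v_4].
The resulting 24×16 matrix has rank 15, and its Smith normal form has invariant factors (1,1,1,1,1,1,1,1,1,1,1,1,1,1,1).

Reading off H_k = ker ∂_k / im ∂_{k+1}:

  H_1: rank ker ∂_1 − rank ∂_2 = (24 − 7) − 15 = 2, and the invariant factors of ∂_2 are all 1, so H_1 ≅ Z^2.

(K is a triangulation of the torus T^2.)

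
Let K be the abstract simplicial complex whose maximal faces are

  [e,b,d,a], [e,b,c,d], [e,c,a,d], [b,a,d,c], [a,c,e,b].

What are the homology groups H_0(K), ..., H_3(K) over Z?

H_0 ≅ Z,  H_1 = 0,  H_2 = 0,  H_3 ≅ Z.

Take the total order a < b < c < d < e on the vertex set. Then K (dimension 3) consists of the simplices:

  0-simplices (5): a, b, c, d, e
  1-simplices (10): ab, ac, ad, ae, bc, bd, be, cd, ce, de
  2-simplices (10): abc, abd, abe, acd, ace, ade, bcd, bce, bde, cde
  3-simplices (5): abcd, abce, abde, acde, bcde

giving chain groups C_0 ≅ Z^5, C_1 ≅ Z^10, C_2 ≅ Z^10, C_3 ≅ Z^5.

Boundary ∂_1: C_1 → C_0 sends each edge [p,q] (with p < q) to q − p.
This gives a 5×10 integer matrix of rank 4; reducing to Smith normal form yields diagonal entries (1,1,1,1).

The boundary map ∂_2: C_2 → C_1 maps a triangle to the signed sum of its edges. For instance
  ∂abc = bc − ac + ab,
  ∂ace = ce − ae + ac.
This gives a 10×10 integer matrix of rank 6; reducing to Smith normal form yields diagonal entries (1,1,1,1,1,1).

The boundary map ∂_3: C_3 → C_2 sends each 3-simplex σ to the alternating sum Σ_i (−1)^i (σ with its i-th vertex removed). For instance
  ∂bcde = cde − bde + bce − bcd,
  ∂acde = cde − ade + ace − acd.
As a 10×5 matrix over Z this has rank 4, with invariant factors (1,1,1,1).

Computing H_k = (kernel of ∂_k) / (image of ∂_{k+1}):

  H_0: rank C_0 − rank ∂_1 = 5 − 4 = 1, and the invariant factors of ∂_1 are all 1, so H_0 = Z.
  H_1: rank ker ∂_1 − rank ∂_2 = (10 − 4) − 6 = 0, and the invariant factors of ∂_2 are all 1, so H_1 = 0.
  H_2: rank ker ∂_2 − rank ∂_3 = (10 − 6) − 4 = 0, and the invariant factors of ∂_3 are all 1, so H_2 = 0.
  H_3: rank ker ∂_3 − rank ∂_4 = (5 − 4) − 0 = 1, and there is no ∂_4, so H_3 = Z.

(K is a triangulation of the 3-sphere S^3.)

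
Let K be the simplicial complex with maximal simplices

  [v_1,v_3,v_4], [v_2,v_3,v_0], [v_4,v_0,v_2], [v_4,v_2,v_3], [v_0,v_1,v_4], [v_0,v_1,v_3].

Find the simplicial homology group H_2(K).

H_2 = Z.

Fix the vertex order v_0 < v_1 < v_2 < v_3 < v_4 and write every simplex with vertices in increasing order. Then dim K = 2 and the simplices of K are:

  0-simplices (5): [v_0], [v_1], [v_2], [v_3], [v_4]
  1-simplices (9): [v_0,v_1], [v_0,v_2], [v_0,v_3], [v_0,v_4], [v_1,v_3], [v_1,v_4], [v_2,v_3], [v_2,v_4], [v_3,v_4]
  2-simplices (6): [v_0,v_1,v_3], [v_0,v_1,v_4], [v_0,v_2,v_3], [v_0,v_2,v_4], [v_1,v_3,v_4], [v_2,v_3,v_4]

Hence C_0 ≅ Z^5, C_1 ≅ Z^9, C_2 ≅ Z^6.

The boundary map ∂_1: C_1 → C_0 maps an edge to its endpoints' difference, ∂[p,q] = q − p. For instance
  ∂[v_0,v_1] = [v_1] − [v_0].
This gives a 5×9 integer matrix of rank 4; reducing to Smith normal form yields diagonal entries (1,1,1,1).

The boundary map ∂_2: C_2 → C_1 maps a triangle to the signed sum of its edges. For instance
  ∂[v_0,v_1,v_3] = [v_1,v_3] − [v_0,v_3] + [v_0,v_1],
  ∂[v_1,v_3,v_4] = [v_3,v_4] − [v_1,v_4] + [v_1,v_3].
This gives a 9×6 integer matrix of rank 5; reducing to Smith normal form yields diagonal entries (1,1,1,1,1).

From H_k ≅ ker(∂_k) / im(∂_{k+1}) we obtain:

  H_2: rank ker ∂_2 − rank ∂_3 = (6 − 5) − 0 = 1, and there is no ∂_3, so H_2 = Z.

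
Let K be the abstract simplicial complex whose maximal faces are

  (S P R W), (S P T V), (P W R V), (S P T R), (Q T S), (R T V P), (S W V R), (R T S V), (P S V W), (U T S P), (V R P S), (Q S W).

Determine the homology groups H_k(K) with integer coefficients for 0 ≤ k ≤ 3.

H_0 = Z,  H_1 = 0,  H_2 = 0,  H_3 = Z^2.

We work with the vertex ordering P < Q < R < S < T < U < V < W. The simplices of K, each written with vertices in increasing order, are:

  0-simplices (8): P, Q, R, S, T, U, V, W
  1-simplices (20): PR, PS, PT, PU, PV, PW, QS, QT, QW, RS, RT, RV, RW, ST, SU, SV, SW, TU, TV, VW
  2-simplices (21): PRS, PRT, PRV, PRW, PST, PSU, PSV, PSW, PTU, PTV, PVW, QST, QSW, RST, RSV, RSW, RTV, RVW, STU, STV, SVW
  3-simplices (10): PRST, PRSV, PRSW, PRTV, PRVW, PSTU, PSTV, PSVW, RSTV, RSVW

so the chain groups are C_0 ≅ Z^8, C_1 ≅ Z^20, C_2 ≅ Z^21, C_3 ≅ Z^10.

∂_1: C_1 → C_0 maps an edge to its endpoints' difference, ∂[p,q] = q − p. For instance
  ∂SV = V − S.
This gives a 8×20 integer matrix of rank 7; reducing to Smith normal form yields diagonal entries (1,1,1,1,1,1,1).

The boundary map ∂_2: C_2 → C_1 sends each 2-simplex [p,q,r] to [q,r] − [p,r] + [p,q]. For instance
  ∂PSU = SU − PU + PS,
  ∂PVW = VW − PW + PV.
As a 20×21 matrix over Z this has rank 13, with invariant factors (1,1,1,1,1,1,1,1,1,1,1,1,1).

Boundary ∂_3: C_3 → C_2 sends each 3-simplex σ to the alternating sum Σ_i (−1)^i (σ with its i-th vertex removed). For instance
  ∂PRTV = RTV − PTV + PRV − PRT,
  ∂PRSV = RSV − PSV + PRV − PRS.
As a 21×10 matrix over Z this has rank 8, with invariant factors (1,1,1,1,1,1,1,1).

Now H_k = ker ∂_k / im ∂_{k+1}, so:

  H_0: rank C_0 − rank ∂_1 = 8 − 7 = 1, and the invariant factors of ∂_1 are all 1, so H_0 ≅ Z.
  H_1: rank ker ∂_1 − rank ∂_2 = (20 − 7) − 13 = 0, and the invariant factors of ∂_2 are all 1, so H_1 ≅ 0.
  H_2: rank ker ∂_2 − rank ∂_3 = (21 − 13) − 8 = 0, and the invariant factors of ∂_3 are all 1, so H_2 ≅ 0.
  H_3: rank ker ∂_3 − rank ∂_4 = (10 − 8) − 0 = 2, and there is no ∂_4, so H_3 ≅ Z^2.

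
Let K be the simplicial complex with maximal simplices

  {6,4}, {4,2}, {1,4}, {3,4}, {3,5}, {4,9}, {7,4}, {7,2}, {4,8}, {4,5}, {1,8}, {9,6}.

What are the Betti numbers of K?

b_0 = 1, b_1 = 4.

Order the vertices as 1 < 2 < 3 < 4 < 5 < 6 < 7 < 8 < 9. Listing each simplex with vertices in this order, K has dimension 1 with simplices:

  0-simplices (9): [1], [2], [3], [4], [5], [6], [7], [8], [9]
  1-simplices (12): [1,4], [1,8], [2,4], [2,7], [3,4], [3,5], [4,5], [4,6], [4,7], [4,8], [4,9], [6,9]

so the chain groups are C_0 ≅ Z^9, C_1 ≅ Z^12.

Boundary ∂_1: C_1 → C_0 sends each edge [p,q] (with p < q) to q − p. For instance
  ∂[4,6] = [6] − [4].
This gives a 9×12 integer matrix of rank 8; reducing to Smith normal form yields diagonal entries (1,1,1,1,1,1,1,1).

Now H_k = ker ∂_k / im ∂_{k+1}, so:

  H_0: rank C_0 − rank ∂_1 = 9 − 8 = 1, and the invariant factors of ∂_1 are all 1, so H_0 ≅ Z.
  H_1: rank ker ∂_1 − rank ∂_2 = (12 − 8) − 0 = 4, and there is no ∂_2, so H_1 ≅ Z^4.

As a check, the Euler characteristic is 9 − 12 = -3, which agrees with 1 − 4 = -3.

Hence the Betti numbers are b_0 = 1, b_1 = 4.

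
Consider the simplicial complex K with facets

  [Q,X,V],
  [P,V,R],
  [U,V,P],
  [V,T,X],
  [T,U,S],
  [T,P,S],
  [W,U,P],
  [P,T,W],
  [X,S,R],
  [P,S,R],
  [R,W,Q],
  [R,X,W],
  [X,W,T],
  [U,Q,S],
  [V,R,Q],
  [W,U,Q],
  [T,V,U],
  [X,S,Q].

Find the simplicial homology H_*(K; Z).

H_0 = Z,  H_1 = Z ⊕ Z/2Z,  H_2 = 0.

We work with the vertex ordering P < Q < R < S < T < U < V < W < X. The simplices of K, each written with vertices in increasing order, are:

  0-simplices (9): P, Q, R, S, T, U, V, W, X
  1-simplices (27): PR, PS, PT, PU, PV, PW, QR, QS, QU, QV, QW, QX, RS, RV, RW, RX, ST, SU, SX, TU, TV, TW, TX, UV, UW, VX, WX
  2-simplices (18): PRS, PRV, PST, PTW, PUV, PUW, QRV, QRW, QSU, QSX, QUW, QVX, RSX, RWX, STU, TUV, TVX, TWX

giving chain groups C_0 ≅ Z^9, C_1 ≅ Z^27, C_2 ≅ Z^18.

The boundary map ∂_1: C_1 → C_0 maps an edge to its endpoints' difference, ∂[p,q] = q − p. For instance
  ∂PT = T − P.
The resulting 9×27 matrix has rank 8, and its Smith normal form has invariant factors (1,1,1,1,1,1,1,1).

∂_2: C_2 → C_1 sends each 2-simplex [p,q,r] to [q,r] − [p,r] + [p,q]. For instance
  ∂PRV = RV − PV + PR,
  ∂QUW = UW − QW + QU.
The 27×18 boundary matrix has rank 18 and Smith normal form diag(1,1,1,1,1,1,1,1,1,1,1,1,1,1,1,1,1,2).

Now H_k = ker ∂_k / im ∂_{k+1}, so:

  H_0: rank C_0 − rank ∂_1 = 9 − 8 = 1, and the invariant factors of ∂_1 are all 1, so H_0 = Z.
  H_1: rank ker ∂_1 − rank ∂_2 = (27 − 8) − 18 = 1, and ∂_2 has invariant factor 2 > 1, so H_1 = Z ⊕ Z/2Z.
  H_2: rank ker ∂_2 − rank ∂_3 = (18 − 18) − 0 = 0, and there is no ∂_3, so H_2 = 0.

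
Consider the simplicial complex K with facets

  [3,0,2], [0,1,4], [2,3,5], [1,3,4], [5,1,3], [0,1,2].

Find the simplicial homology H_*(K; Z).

Order the vertices as 0 < 1 < 2 < 3 < 4 < 5. Listing each simplex with vertices in this order, K has dimension 2 with simplices:

  0-simplices (6): [0], [1], [2], [3], [4], [5]
  1-simplices (12): [0,1], [0,2], [0,3], [0,4], [1,2], [1,3], [1,4], [1,5], [2,3], [2,5], [3,4], [3,5]
  2-simplices (6): [0,1,2], [0,1,4], [0,2,3], [1,3,4], [1,3,5], [2,3,5]

so the chain groups are C_0 ≅ Z^6, C_1 ≅ Z^12, C_2 ≅ Z^6.

The boundary map ∂_1: C_1 → C_0 is given by ∂[p,q] = [q] − [p]. For instance
  ∂[0,4] = [4] − [0].
The 6×12 boundary matrix has rank 5 and Smith normal form diag(1,1,1,1,1).

Boundary ∂_2: C_2 → C_1 maps a triangle to the signed sum of its edges. For instance
  ∂[2,3,5] = [3,5] − [2,5] + [2,3],
  ∂[0,1,4] = [1,4] − [0,4] + [0,1].
The resulting 12×6 matrix has rank 6, and its Smith normal form has invariant factors (1,1,1,1,1,1).

From H_k ≅ ker(∂_k) / im(∂_{k+1}) we obtain:

  H_0: rank C_0 − rank ∂_1 = 6 − 5 = 1, and the invariant factors of ∂_1 are all 1, so H_0 ≅ Z.
  H_1: rank ker ∂_1 − rank ∂_2 = (12 − 5) − 6 = 1, and the invariant factors of ∂_2 are all 1, so H_1 ≅ Z.
  H_2: rank ker ∂_2 − rank ∂_3 = (6 − 6) − 0 = 0, and there is no ∂_3, so H_2 ≅ 0.

As a check, the Euler characteristic is 6 − 12 + 6 = 0, which agrees with 1 − 1 + 0 = 0.
(K is a triangulation of the cylinder S^1 x I.)

H_0 = Z,  H_1 = Z,  H_2 = 0.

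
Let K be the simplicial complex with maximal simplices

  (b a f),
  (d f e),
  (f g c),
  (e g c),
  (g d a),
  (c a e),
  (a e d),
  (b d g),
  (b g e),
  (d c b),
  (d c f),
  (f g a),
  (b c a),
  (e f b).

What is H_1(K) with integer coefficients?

H_1 = Z^2.

Fix the vertex order a < b < c < d < e < f < g and write every simplex with vertices in increasing order. Then dim K = 2 and the simplices of K are:

  0-simplices (7): a, b, c, d, e, f, g
  1-simplices (21): ab, ac, ad, ae, af, ag, bc, bd, be, bf, bg, cd, ce, cf, cg, de, df, dg, ef, eg, fg
  2-simplices (14): abc, abf, ace, ade, adg, afg, bcd, bdg, bef, beg, cdf, ceg, cfg, def

Hence C_0 ≅ Z^7, C_1 ≅ Z^21, C_2 ≅ Z^14.

The boundary map ∂_1: C_1 → C_0 maps an edge to its endpoints' difference, ∂[p,q] = q − p.
The resulting 7×21 matrix has rank 6, and its Smith normal form has invariant factors (1,1,1,1,1,1).

∂_2: C_2 → C_1 acts by ∂[p,q,r] = [q,r] − [p,r] + [p,q]. For instance
  ∂cdf = df − cf + cd,
  ∂cfg = fg − cg + cf.
This gives a 21×14 integer matrix of rank 13; reducing to Smith normal form yields diagonal entries (1,1,1,1,1,1,1,1,1,1,1,1,1).

Reading off H_k = ker ∂_k / im ∂_{k+1}:

  H_1: rank ker ∂_1 − rank ∂_2 = (21 − 6) − 13 = 2, and the invariant factors of ∂_2 are all 1, so H_1 = Z^2.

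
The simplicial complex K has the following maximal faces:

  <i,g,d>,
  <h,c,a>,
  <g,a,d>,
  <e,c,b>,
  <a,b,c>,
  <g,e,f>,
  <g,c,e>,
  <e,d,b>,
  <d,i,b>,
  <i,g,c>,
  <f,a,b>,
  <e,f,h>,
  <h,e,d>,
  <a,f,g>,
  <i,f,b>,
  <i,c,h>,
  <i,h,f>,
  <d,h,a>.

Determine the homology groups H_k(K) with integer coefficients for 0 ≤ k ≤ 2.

Fix the vertex order a < b < c < d < e < f < g < h < i and write every simplex with vertices in increasing order. Then dim K = 2 and the simplices of K are:

  0-simplices (9): a, b, c, d, e, f, g, h, i
  1-simplices (27): ab, ac, ad, af, ag, ah, bc, bd, be, bf, bi, ce, cg, ch, ci, de, dg, dh, di, ef, eg, eh, fg, fh, fi, gi, hi
  2-simplices (18): abc, abf, ach, adg, adh, afg, bce, bde, bdi, bfi, ceg, cgi, chi, deh, dgi, efg, efh, fhi

giving chain groups C_0 ≅ Z^9, C_1 ≅ Z^27, C_2 ≅ Z^18.

Boundary ∂_1: C_1 → C_0 sends each edge [p,q] (with p < q) to q − p. For instance
  ∂ce = e − c.
The 9×27 boundary matrix has rank 8 and Smith normal form diag(1,1,1,1,1,1,1,1).

The boundary map ∂_2: C_2 → C_1 maps a triangle to the signed sum of its edges. For instance
  ∂ach = ch − ah + ac,
  ∂adh = dh − ah + ad.
The resulting 27×18 matrix has rank 17, and its Smith normal form has invariant factors (1,1,1,1,1,1,1,1,1,1,1,1,1,1,1,1,1).

From H_k ≅ ker(∂_k) / im(∂_{k+1}) we obtain:

  H_0: rank C_0 − rank ∂_1 = 9 − 8 = 1, and the invariant factors of ∂_1 are all 1, so H_0 = Z.
  H_1: rank ker ∂_1 − rank ∂_2 = (27 − 8) − 17 = 2, and the invariant factors of ∂_2 are all 1, so H_1 = Z^2.
  H_2: rank ker ∂_2 − rank ∂_3 = (18 − 17) − 0 = 1, and there is no ∂_3, so H_2 = Z.

(K is a triangulation of the torus T^2.)

H_0 = Z,  H_1 = Z^2,  H_2 = Z.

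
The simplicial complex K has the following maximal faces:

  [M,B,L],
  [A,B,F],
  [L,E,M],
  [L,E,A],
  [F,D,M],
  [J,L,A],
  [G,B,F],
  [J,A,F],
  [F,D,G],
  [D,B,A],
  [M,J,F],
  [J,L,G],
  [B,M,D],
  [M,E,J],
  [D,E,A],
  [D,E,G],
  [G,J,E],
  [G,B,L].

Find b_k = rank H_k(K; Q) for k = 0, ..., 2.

We work with the vertex ordering A < B < D < E < F < G < J < L < M. The simplices of K, each written with vertices in increasing order, are:

  0-simplices (9): A, B, D, E, F, G, J, L, M
  1-simplices (27): AB, AD, AE, AF, AJ, AL, BD, BF, BG, BL, BM, DE, DF, DG, DM, EG, EJ, EL, EM, FG, FJ, FM, GJ, GL, JL, JM, LM
  2-simplices (18): ABD, ABF, ADE, AEL, AFJ, AJL, BDM, BFG, BGL, BLM, DEG, DFG, DFM, EGJ, EJM, ELM, FJM, GJL

so the chain groups are C_0 ≅ Z^9, C_1 ≅ Z^27, C_2 ≅ Z^18.

The boundary map ∂_1: C_1 → C_0 sends each edge [p,q] (with p < q) to q − p. For instance
  ∂DM = M − D.
As a 9×27 matrix over Z this has rank 8, with invariant factors (1,1,1,1,1,1,1,1).

The boundary map ∂_2: C_2 → C_1 sends each 2-simplex [p,q,r] to [q,r] − [p,r] + [p,q]. For instance
  ∂AJL = JL − AL + AJ,
  ∂BGL = GL − BL + BG.
The 27×18 boundary matrix has rank 18 and Smith normal form diag(1,1,1,1,1,1,1,1,1,1,1,1,1,1,1,1,1,2).

From H_k ≅ ker(∂_k) / im(∂_{k+1}) we obtain:

  H_0: rank C_0 − rank ∂_1 = 9 − 8 = 1, and the invariant factors of ∂_1 are all 1, so H_0 = Z.
  H_1: rank ker ∂_1 − rank ∂_2 = (27 − 8) − 18 = 1, and ∂_2 has invariant factor 2 > 1, so H_1 = Z ⊕ Z/2.
  H_2: rank ker ∂_2 − rank ∂_3 = (18 − 18) − 0 = 0, and there is no ∂_3, so H_2 = 0.

As a check, the Euler characteristic is 9 − 27 + 18 = 0, which agrees with 1 − 1 + 0 = 0.

Hence the Betti numbers are b_0 = 1, b_1 = 1, b_2 = 0.

b_0 = 1, b_1 = 1, b_2 = 0.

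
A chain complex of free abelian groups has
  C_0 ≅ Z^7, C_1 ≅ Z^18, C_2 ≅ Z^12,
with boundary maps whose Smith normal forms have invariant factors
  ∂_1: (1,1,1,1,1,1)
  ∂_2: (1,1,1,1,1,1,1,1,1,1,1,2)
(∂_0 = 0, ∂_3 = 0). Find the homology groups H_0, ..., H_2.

H_0: b_0 = 7 − 0 − 6 = 1; torsion from ∂_1 factors > 1: none. So H_0 = Z.
H_1: b_1 = 18 − 6 − 12 = 0; torsion from ∂_2 factors > 1: [2]. So H_1 = Z/2Z.
H_2: b_2 = 12 − 12 − 0 = 0; torsion from ∂_3 factors > 1: none. So H_2 = 0.

H_0 = Z,  H_1 = Z/2Z,  H_2 = 0.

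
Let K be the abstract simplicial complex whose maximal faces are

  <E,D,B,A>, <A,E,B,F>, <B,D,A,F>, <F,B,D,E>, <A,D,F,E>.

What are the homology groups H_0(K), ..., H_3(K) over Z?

H_0 = Z,  H_1 = 0,  H_2 = 0,  H_3 = Z.

K has 5 vertices, 10 edges, 10 triangles, 5 3-simplices.
rank ∂_0 = 0, rank ∂_1 = 4 ⇒ b_0 = 5 − 0 − 4 = 1; all invariant factors of ∂_1 are 1 so no torsion. So H_0 ≅ Z.
rank ∂_1 = 4, rank ∂_2 = 6 ⇒ b_1 = 10 − 4 − 6 = 0; all invariant factors of ∂_2 are 1 so no torsion. So H_1 ≅ 0.
rank ∂_2 = 6, rank ∂_3 = 4 ⇒ b_2 = 10 − 6 − 4 = 0; all invariant factors of ∂_3 are 1 so no torsion. So H_2 ≅ 0.
rank ∂_3 = 4, rank ∂_4 = 0 ⇒ b_3 = 5 − 4 − 0 = 1. So H_3 ≅ Z.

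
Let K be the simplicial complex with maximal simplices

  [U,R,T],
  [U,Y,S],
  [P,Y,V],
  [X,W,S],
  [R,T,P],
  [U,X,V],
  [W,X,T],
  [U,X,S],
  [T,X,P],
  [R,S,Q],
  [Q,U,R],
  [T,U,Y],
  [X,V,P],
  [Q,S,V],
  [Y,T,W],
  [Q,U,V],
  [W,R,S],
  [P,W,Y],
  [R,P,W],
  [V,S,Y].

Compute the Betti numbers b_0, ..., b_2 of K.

b_0 = 1, b_1 = 1, b_2 = 0.

K has 10 vertices, 30 edges, 20 triangles.
rank ∂_0 = 0, rank ∂_1 = 9 ⇒ b_0 = 10 − 0 − 9 = 1; all invariant factors of ∂_1 are 1 so no torsion. So H_0 ≅ Z.
rank ∂_1 = 9, rank ∂_2 = 20 ⇒ b_1 = 30 − 9 − 20 = 1; ∂_2 has invariant factor(s) [2] giving torsion. So H_1 ≅ Z ⊕ Z/2.
rank ∂_2 = 20, rank ∂_3 = 0 ⇒ b_2 = 20 − 20 − 0 = 0. So H_2 ≅ 0.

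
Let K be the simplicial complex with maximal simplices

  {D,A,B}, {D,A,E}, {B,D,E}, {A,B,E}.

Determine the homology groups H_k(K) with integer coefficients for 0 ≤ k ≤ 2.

Order the vertices as A < B < D < E. Listing each simplex with vertices in this order, K has dimension 2 with simplices:

  0-simplices (4): A, B, D, E
  1-simplices (6): AB, AD, AE, BD, BE, DE
  2-simplices (4): ABD, ABE, ADE, BDE

Hence C_0 ≅ Z^4, C_1 ≅ Z^6, C_2 ≅ Z^4.

The boundary map ∂_1: C_1 → C_0 is given by ∂[p,q] = [q] − [p].
The resulting 4×6 matrix has rank 3, and its Smith normal form has invariant factors (1,1,1).

∂_2: C_2 → C_1 maps a triangle to the signed sum of its edges. For instance
  ∂ABD = BD − AD + AB,
  ∂BDE = DE − BE + BD.
This gives a 6×4 integer matrix of rank 3; reducing to Smith normal form yields diagonal entries (1,1,1).

Computing H_k = (kernel of ∂_k) / (image of ∂_{k+1}):

  H_0: rank C_0 − rank ∂_1 = 4 − 3 = 1, and the invariant factors of ∂_1 are all 1, so H_0 ≅ Z.
  H_1: rank ker ∂_1 − rank ∂_2 = (6 − 3) − 3 = 0, and the invariant factors of ∂_2 are all 1, so H_1 ≅ 0.
  H_2: rank ker ∂_2 − rank ∂_3 = (4 − 3) − 0 = 1, and there is no ∂_3, so H_2 ≅ Z.

As a check, the Euler characteristic is 4 − 6 + 4 = 2, which agrees with 1 − 0 + 1 = 2.
(K is a triangulation of the 2-sphere S^2.)

H_0 ≅ Z,  H_1 = 0,  H_2 ≅ Z.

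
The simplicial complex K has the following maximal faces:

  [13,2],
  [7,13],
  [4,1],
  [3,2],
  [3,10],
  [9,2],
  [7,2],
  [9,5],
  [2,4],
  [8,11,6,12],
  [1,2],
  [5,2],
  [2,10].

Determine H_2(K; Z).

H_2 = 0.

Take the total order 1 < 2 < 3 < 4 < 5 < 6 < 7 < 8 < 9 < 10 < 11 < 12 < 13 on the vertex set. Then K (dimension 3) consists of the simplices:

  0-simplices (13): [1], [2], [3], [4], [5], [6], [7], [8], [9], [10], [11], [12], [13]
  1-simplices (18): [1,2], [1,4], [2,3], [2,4], [2,5], [2,7], [2,9], [2,10], [2,13], [3,10], [5,9], [6,8], [6,11], [6,12], [7,13], [8,11], [8,12], [11,12]
  2-simplices (4): [6,8,11], [6,8,12], [6,11,12], [8,11,12]
  3-simplices (1): [6,8,11,12]

Hence C_0 ≅ Z^13, C_1 ≅ Z^18, C_2 ≅ Z^4, C_3 ≅ Z^1.

∂_1: C_1 → C_0 maps an edge to its endpoints' difference, ∂[p,q] = q − p. For instance
  ∂[6,12] = [12] − [6].
As a 13×18 matrix over Z this has rank 11, with invariant factors (1,1,1,1,1,1,1,1,1,1,1).

∂_2: C_2 → C_1 sends each 2-simplex [p,q,r] to [q,r] − [p,r] + [p,q]. For instance
  ∂[8,11,12] = [11,12] − [8,12] + [8,11],
  ∂[6,8,11] = [8,11] − [6,11] + [6,8].
As a 18×4 matrix over Z this has rank 3, with invariant factors (1,1,1).

Boundary ∂_3: C_3 → C_2 sends each 3-simplex σ to the alternating sum Σ_i (−1)^i (σ with its i-th vertex removed). For instance
  ∂[6,8,11,12] = [8,11,12] − [6,11,12] + [6,8,12] − [6,8,11].
The 4×1 boundary matrix has rank 1 and Smith normal form diag(1).

Computing H_k = (kernel of ∂_k) / (image of ∂_{k+1}):

  H_2: rank ker ∂_2 − rank ∂_3 = (4 − 3) − 1 = 0, and the invariant factors of ∂_3 are all 1, so H_2 = 0.

(K is a triangulation of the disjoint union of a wedge of 4 circles and the 3-simplex.)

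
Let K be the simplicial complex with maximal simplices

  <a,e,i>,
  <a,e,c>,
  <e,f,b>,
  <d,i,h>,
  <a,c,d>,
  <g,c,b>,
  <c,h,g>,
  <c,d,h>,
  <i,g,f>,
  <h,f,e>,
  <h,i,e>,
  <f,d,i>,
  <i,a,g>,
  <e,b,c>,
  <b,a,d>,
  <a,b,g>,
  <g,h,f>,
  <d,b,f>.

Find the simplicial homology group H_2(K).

Fix the vertex order a < b < c < d < e < f < g < h < i and write every simplex with vertices in increasing order. Then dim K = 2 and the simplices of K are:

  0-simplices (9): a, b, c, d, e, f, g, h, i
  1-simplices (27): ab, ac, ad, ae, ag, ai, bc, bd, be, bf, bg, cd, ce, cg, ch, df, dh, di, ef, eh, ei, fg, fh, fi, gh, gi, hi
  2-simplices (18): abd, abg, acd, ace, aei, agi, bce, bcg, bdf, bef, cdh, cgh, dfi, dhi, efh, ehi, fgh, fgi

Hence C_0 ≅ Z^9, C_1 ≅ Z^27, C_2 ≅ Z^18.

Boundary ∂_1: C_1 → C_0 maps an edge to its endpoints' difference, ∂[p,q] = q − p. For instance
  ∂ei = i − e.
This gives a 9×27 integer matrix of rank 8; reducing to Smith normal form yields diagonal entries (1,1,1,1,1,1,1,1).

Boundary ∂_2: C_2 → C_1 acts by ∂[p,q,r] = [q,r] − [p,r] + [p,q]. For instance
  ∂aei = ei − ai + ae,
  ∂efh = fh − eh + ef.
The resulting 27×18 matrix has rank 18, and its Smith normal form has invariant factors (1,1,1,1,1,1,1,1,1,1,1,1,1,1,1,1,1,2).

From H_k ≅ ker(∂_k) / im(∂_{k+1}) we obtain:

  H_2: rank ker ∂_2 − rank ∂_3 = (18 − 18) − 0 = 0, and there is no ∂_3, so H_2 ≅ 0.

(K is a triangulation of the Klein bottle.)

H_2 = 0.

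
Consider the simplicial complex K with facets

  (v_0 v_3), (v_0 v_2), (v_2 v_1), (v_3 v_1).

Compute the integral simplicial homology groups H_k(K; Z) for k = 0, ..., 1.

We work with the vertex ordering v_0 < v_1 < v_2 < v_3. The simplices of K, each written with vertices in increasing order, are:

  0-simplices (4): [v_0], [v_1], [v_2], [v_3]
  1-simplices (4): [v_0,v_2], [v_0,v_3], [v_1,v_2], [v_1,v_3]

Hence C_0 ≅ Z^4, C_1 ≅ Z^4.

∂_1: C_1 → C_0 maps an edge to its endpoints' difference, ∂[p,q] = q − p.
The 4×4 boundary matrix has rank 3 and Smith normal form diag(1,1,1).

Reading off H_k = ker ∂_k / im ∂_{k+1}:

  H_0: rank C_0 − rank ∂_1 = 4 − 3 = 1, and the invariant factors of ∂_1 are all 1, so H_0 = Z.
  H_1: rank ker ∂_1 − rank ∂_2 = (4 − 3) − 0 = 1, and there is no ∂_2, so H_1 = Z.

H_0 ≅ Z,  H_1 ≅ Z.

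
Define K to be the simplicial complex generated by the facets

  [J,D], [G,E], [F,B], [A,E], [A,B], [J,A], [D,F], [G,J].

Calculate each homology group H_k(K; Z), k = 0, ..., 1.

Order the vertices as A < B < D < E < F < G < J. Listing each simplex with vertices in this order, K has dimension 1 with simplices:

  0-simplices (7): A, B, D, E, F, G, J
  1-simplices (8): AB, AE, AJ, BF, DF, DJ, EG, GJ

giving chain groups C_0 ≅ Z^7, C_1 ≅ Z^8.

The boundary map ∂_1: C_1 → C_0 sends each edge [p,q] (with p < q) to q − p.
As a 7×8 matrix over Z this has rank 6, with invariant factors (1,1,1,1,1,1).

From H_k ≅ ker(∂_k) / im(∂_{k+1}) we obtain:

  H_0: rank C_0 − rank ∂_1 = 7 − 6 = 1, and the invariant factors of ∂_1 are all 1, so H_0 = Z.
  H_1: rank ker ∂_1 − rank ∂_2 = (8 − 6) − 0 = 2, and there is no ∂_2, so H_1 = Z^2.

H_0 ≅ Z,  H_1 ≅ Z^2.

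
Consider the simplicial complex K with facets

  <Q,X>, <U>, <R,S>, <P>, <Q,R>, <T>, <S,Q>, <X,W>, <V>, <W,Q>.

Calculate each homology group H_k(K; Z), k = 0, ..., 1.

H_0 = Z^5,  H_1 = Z^2.

Take the total order P < Q < R < S < T < U < V < W < X on the vertex set. Then K (dimension 1) consists of the simplices:

  0-simplices (9): P, Q, R, S, T, U, V, W, X
  1-simplices (6): QR, QS, QW, QX, RS, WX

Hence C_0 ≅ Z^9, C_1 ≅ Z^6.

Boundary ∂_1: C_1 → C_0 is given by ∂[p,q] = [q] − [p].
This gives a 9×6 integer matrix of rank 4; reducing to Smith normal form yields diagonal entries (1,1,1,1).

From H_k ≅ ker(∂_k) / im(∂_{k+1}) we obtain:

  H_0: rank C_0 − rank ∂_1 = 9 − 4 = 5, and the invariant factors of ∂_1 are all 1, so H_0 ≅ Z^5.
  H_1: rank ker ∂_1 − rank ∂_2 = (6 − 4) − 0 = 2, and there is no ∂_2, so H_1 ≅ Z^2.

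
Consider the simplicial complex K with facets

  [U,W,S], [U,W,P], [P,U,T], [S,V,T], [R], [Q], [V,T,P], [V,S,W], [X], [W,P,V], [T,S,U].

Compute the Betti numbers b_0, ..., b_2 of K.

K has 9 vertices, 12 edges, 8 triangles.
rank ∂_0 = 0, rank ∂_1 = 5 ⇒ b_0 = 9 − 0 − 5 = 4; all invariant factors of ∂_1 are 1 so no torsion. So H_0 ≅ Z^4.
rank ∂_1 = 5, rank ∂_2 = 7 ⇒ b_1 = 12 − 5 − 7 = 0; all invariant factors of ∂_2 are 1 so no torsion. So H_1 ≅ 0.
rank ∂_2 = 7, rank ∂_3 = 0 ⇒ b_2 = 8 − 7 − 0 = 1. So H_2 ≅ Z.

b_0 = 4, b_1 = 0, b_2 = 1.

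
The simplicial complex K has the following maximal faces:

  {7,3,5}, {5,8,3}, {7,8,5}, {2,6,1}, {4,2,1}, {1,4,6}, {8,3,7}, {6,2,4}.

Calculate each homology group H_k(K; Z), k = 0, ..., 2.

H_0 ≅ Z^2,  H_1 = 0,  H_2 ≅ Z^2.

We work with the vertex ordering 1 < 2 < 3 < 4 < 5 < 6 < 7 < 8. The simplices of K, each written with vertices in increasing order, are:

  0-simplices (8): [1], [2], [3], [4], [5], [6], [7], [8]
  1-simplices (12): [1,2], [1,4], [1,6], [2,4], [2,6], [3,5], [3,7], [3,8], [4,6], [5,7], [5,8], [7,8]
  2-simplices (8): [1,2,4], [1,2,6], [1,4,6], [2,4,6], [3,5,7], [3,5,8], [3,7,8], [5,7,8]

so the chain groups are C_0 ≅ Z^8, C_1 ≅ Z^12, C_2 ≅ Z^8.

∂_1: C_1 → C_0 maps an edge to its endpoints' difference, ∂[p,q] = q − p. For instance
  ∂[4,6] = [6] − [4].
This gives a 8×12 integer matrix of rank 6; reducing to Smith normal form yields diagonal entries (1,1,1,1,1,1).

∂_2: C_2 → C_1 maps a triangle to the signed sum of its edges. For instance
  ∂[1,2,4] = [2,4] − [1,4] + [1,2],
  ∂[1,4,6] = [4,6] − [1,6] + [1,4].
This gives a 12×8 integer matrix of rank 6; reducing to Smith normal form yields diagonal entries (1,1,1,1,1,1).

Now H_k = ker ∂_k / im ∂_{k+1}, so:

  H_0: rank C_0 − rank ∂_1 = 8 − 6 = 2, and the invariant factors of ∂_1 are all 1, so H_0 ≅ Z^2.
  H_1: rank ker ∂_1 − rank ∂_2 = (12 − 6) − 6 = 0, and the invariant factors of ∂_2 are all 1, so H_1 ≅ 0.
  H_2: rank ker ∂_2 − rank ∂_3 = (8 − 6) − 0 = 2, and there is no ∂_3, so H_2 ≅ Z^2.

As a check, the Euler characteristic is 8 − 12 + 8 = 4, which agrees with 2 − 0 + 2 = 4.
(K is a triangulation of the disjoint union of the 2-sphere S^2 and the 2-sphere S^2.)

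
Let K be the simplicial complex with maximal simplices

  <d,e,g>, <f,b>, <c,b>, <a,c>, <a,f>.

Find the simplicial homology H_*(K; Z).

Fix the vertex order a < b < c < d < e < f < g and write every simplex with vertices in increasing order. Then dim K = 2 and the simplices of K are:

  0-simplices (7): a, b, c, d, e, f, g
  1-simplices (7): ac, af, bc, bf, de, dg, eg
  2-simplices (1): deg

Hence C_0 ≅ Z^7, C_1 ≅ Z^7, C_2 ≅ Z^1.

∂_1: C_1 → C_0 sends each edge [p,q] (with p < q) to q − p. For instance
  ∂eg = g − e.
As a 7×7 matrix over Z this has rank 5, with invariant factors (1,1,1,1,1).

The boundary map ∂_2: C_2 → C_1 sends each 2-simplex [p,q,r] to [q,r] − [p,r] + [p,q]. For instance
  ∂deg = eg − dg + de.
As a 7×1 matrix over Z this has rank 1, with invariant factors (1).

Computing H_k = (kernel of ∂_k) / (image of ∂_{k+1}):

  H_0: rank C_0 − rank ∂_1 = 7 − 5 = 2, and the invariant factors of ∂_1 are all 1, so H_0 = Z^2.
  H_1: rank ker ∂_1 − rank ∂_2 = (7 − 5) − 1 = 1, and the invariant factors of ∂_2 are all 1, so H_1 = Z.
  H_2: rank ker ∂_2 − rank ∂_3 = (1 − 1) − 0 = 0, and there is no ∂_3, so H_2 = 0.

H_0 ≅ Z^2,  H_1 ≅ Z,  H_2 = 0.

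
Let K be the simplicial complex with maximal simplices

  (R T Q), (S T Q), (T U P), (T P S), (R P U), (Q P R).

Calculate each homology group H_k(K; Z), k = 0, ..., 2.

Take the total order P < Q < R < S < T < U on the vertex set. Then K (dimension 2) consists of the simplices:

  0-simplices (6): P, Q, R, S, T, U
  1-simplices (12): PQ, PR, PS, PT, PU, QR, QS, QT, RT, RU, ST, TU
  2-simplices (6): PQR, PRU, PST, PTU, QRT, QST

so the chain groups are C_0 ≅ Z^6, C_1 ≅ Z^12, C_2 ≅ Z^6.

The boundary map ∂_1: C_1 → C_0 sends each edge [p,q] (with p < q) to q − p.
This gives a 6×12 integer matrix of rank 5; reducing to Smith normal form yields diagonal entries (1,1,1,1,1).

The boundary map ∂_2: C_2 → C_1 sends each 2-simplex [p,q,r] to [q,r] − [p,r] + [p,q]. For instance
  ∂PST = ST − PT + PS,
  ∂QST = ST − QT + QS.
This gives a 12×6 integer matrix of rank 6; reducing to Smith normal form yields diagonal entries (1,1,1,1,1,1).

Reading off H_k = ker ∂_k / im ∂_{k+1}:

  H_0: rank C_0 − rank ∂_1 = 6 − 5 = 1, and the invariant factors of ∂_1 are all 1, so H_0 = Z.
  H_1: rank ker ∂_1 − rank ∂_2 = (12 − 5) − 6 = 1, and the invariant factors of ∂_2 are all 1, so H_1 = Z.
  H_2: rank ker ∂_2 − rank ∂_3 = (6 − 6) − 0 = 0, and there is no ∂_3, so H_2 = 0.

H_0 = Z,  H_1 = Z,  H_2 = 0.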